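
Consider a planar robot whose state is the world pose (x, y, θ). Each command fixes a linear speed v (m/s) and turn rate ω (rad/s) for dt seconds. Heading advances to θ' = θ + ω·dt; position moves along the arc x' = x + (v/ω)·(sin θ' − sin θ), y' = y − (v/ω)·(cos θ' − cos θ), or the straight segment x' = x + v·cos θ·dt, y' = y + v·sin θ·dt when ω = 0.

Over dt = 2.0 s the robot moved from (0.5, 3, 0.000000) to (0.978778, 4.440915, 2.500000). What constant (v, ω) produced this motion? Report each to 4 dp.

Δθ = 2.500000 − 0.000000 = 2.500000
ω = Δθ/dt = 2.500000/2.0 = 1.2500
R = −Δy/(cos θ' − cos θ) = 0.8000
v = R·ω = 0.8000·1.2500 = 1.0000

v = 1.0000, ω = 1.2500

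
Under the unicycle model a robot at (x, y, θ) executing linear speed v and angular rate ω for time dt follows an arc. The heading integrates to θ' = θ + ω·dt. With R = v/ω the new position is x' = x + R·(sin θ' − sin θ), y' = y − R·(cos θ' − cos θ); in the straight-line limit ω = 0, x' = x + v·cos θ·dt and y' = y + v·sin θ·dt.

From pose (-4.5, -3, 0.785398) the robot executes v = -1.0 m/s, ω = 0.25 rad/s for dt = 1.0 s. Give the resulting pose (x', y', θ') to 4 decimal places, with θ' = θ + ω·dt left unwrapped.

(-5.1118, -3.7877, 1.0354)

θ' = 0.7854 + 0.25·1.0 = 1.0354
R = v/ω = -1.0/0.25 = -4.0000
x' = -4.5 + -4.0000·(sin 1.0354 − sin 0.7854) = -5.1118
y' = -3 − -4.0000·(cos 1.0354 − cos 0.7854) = -3.7877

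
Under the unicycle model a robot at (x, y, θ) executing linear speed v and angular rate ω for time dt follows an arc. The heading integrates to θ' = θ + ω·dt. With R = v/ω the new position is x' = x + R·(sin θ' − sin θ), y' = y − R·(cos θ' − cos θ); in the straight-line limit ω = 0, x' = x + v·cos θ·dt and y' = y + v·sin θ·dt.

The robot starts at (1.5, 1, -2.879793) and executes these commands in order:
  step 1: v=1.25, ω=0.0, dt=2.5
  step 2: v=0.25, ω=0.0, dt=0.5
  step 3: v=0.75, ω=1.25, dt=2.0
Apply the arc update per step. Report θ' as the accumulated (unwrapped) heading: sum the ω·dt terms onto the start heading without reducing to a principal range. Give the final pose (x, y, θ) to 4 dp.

(-1.7064, -0.9780, -0.3798)

step 1: θ'=-2.8798 (straight) → pose (-1.5185, 0.1912, -2.8798)
step 2: θ'=-2.8798 (straight) → pose (-1.6393, 0.1588, -2.8798)
step 3: θ'=-0.3798 (R=0.6000) → pose (-1.7064, -0.9780, -0.3798)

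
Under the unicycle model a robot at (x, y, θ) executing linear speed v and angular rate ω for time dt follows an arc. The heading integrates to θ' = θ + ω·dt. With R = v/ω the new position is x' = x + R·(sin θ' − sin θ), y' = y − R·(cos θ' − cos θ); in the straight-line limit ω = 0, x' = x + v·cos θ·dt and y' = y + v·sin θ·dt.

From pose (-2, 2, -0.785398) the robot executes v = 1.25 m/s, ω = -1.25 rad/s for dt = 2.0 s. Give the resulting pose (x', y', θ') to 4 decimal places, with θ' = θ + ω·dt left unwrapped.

θ' = -0.7854 + -1.25·2.0 = -3.2854
R = v/ω = 1.25/-1.25 = -1.0000
x' = -2 + -1.0000·(sin -3.2854 − sin -0.7854) = -2.8504
y' = 2 − -1.0000·(cos -3.2854 − cos -0.7854) = 0.3032

(-2.8504, 0.3032, -3.2854)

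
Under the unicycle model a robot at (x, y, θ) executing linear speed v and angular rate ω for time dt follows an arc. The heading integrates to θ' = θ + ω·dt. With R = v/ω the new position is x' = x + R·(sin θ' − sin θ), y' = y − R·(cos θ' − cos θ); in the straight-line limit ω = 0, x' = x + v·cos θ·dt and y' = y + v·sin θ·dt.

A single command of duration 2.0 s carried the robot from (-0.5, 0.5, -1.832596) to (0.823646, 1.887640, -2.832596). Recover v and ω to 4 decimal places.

Δθ = -2.832596 − -1.832596 = -1.000000
ω = Δθ/dt = -1.000000/2.0 = -0.5000
R = −Δy/(cos θ' − cos θ) = 2.0000
v = R·ω = 2.0000·-0.5000 = -1.0000

v = -1.0000, ω = -0.5000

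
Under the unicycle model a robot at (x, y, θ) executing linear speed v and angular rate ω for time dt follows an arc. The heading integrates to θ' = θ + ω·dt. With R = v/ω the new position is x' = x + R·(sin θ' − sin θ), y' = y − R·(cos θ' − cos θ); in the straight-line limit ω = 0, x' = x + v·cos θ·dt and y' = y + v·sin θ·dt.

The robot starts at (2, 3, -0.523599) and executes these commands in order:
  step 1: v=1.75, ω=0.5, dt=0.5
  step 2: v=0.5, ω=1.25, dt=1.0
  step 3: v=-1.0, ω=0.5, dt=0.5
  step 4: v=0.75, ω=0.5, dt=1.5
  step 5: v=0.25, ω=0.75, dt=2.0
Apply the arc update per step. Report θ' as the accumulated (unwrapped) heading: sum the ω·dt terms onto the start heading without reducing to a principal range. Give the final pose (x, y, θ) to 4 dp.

step 1: θ'=-0.2736 (R=3.5000) → pose (2.8043, 2.6613, -0.2736)
step 2: θ'=0.9764 (R=0.4000) → pose (3.2438, 2.8224, 0.9764)
step 3: θ'=1.2264 (R=-2.0000) → pose (3.0182, 2.3776, 1.2264)
step 4: θ'=1.9764 (R=1.5000) → pose (2.9846, 3.4759, 1.9764)
step 5: θ'=3.4764 (R=0.3333) → pose (2.5688, 3.6592, 3.4764)

(2.5688, 3.6592, 3.4764)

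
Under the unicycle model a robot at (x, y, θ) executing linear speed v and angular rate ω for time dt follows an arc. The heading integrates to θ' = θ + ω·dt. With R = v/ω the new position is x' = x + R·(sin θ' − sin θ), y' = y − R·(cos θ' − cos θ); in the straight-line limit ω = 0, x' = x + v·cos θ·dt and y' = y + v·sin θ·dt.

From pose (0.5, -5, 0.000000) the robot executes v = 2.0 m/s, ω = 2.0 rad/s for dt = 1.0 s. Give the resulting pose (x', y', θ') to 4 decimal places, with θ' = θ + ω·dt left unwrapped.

(1.4093, -3.5839, 2.0000)

θ' = 0.0000 + 2.0·1.0 = 2.0000
R = v/ω = 2.0/2.0 = 1.0000
x' = 0.5 + 1.0000·(sin 2.0000 − sin 0.0000) = 1.4093
y' = -5 − 1.0000·(cos 2.0000 − cos 0.0000) = -3.5839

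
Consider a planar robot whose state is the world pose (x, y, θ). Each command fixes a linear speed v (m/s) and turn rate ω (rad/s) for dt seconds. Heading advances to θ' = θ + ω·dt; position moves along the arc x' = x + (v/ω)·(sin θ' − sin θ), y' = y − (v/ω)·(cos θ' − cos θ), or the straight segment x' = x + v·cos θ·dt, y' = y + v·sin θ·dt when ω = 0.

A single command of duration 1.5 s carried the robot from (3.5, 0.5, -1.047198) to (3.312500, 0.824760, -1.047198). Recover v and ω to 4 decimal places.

Δθ = -1.047198 − -1.047198 = 0.000000
ω = Δθ/dt = 0.000000/1.5 = 0.0000
ω = 0 → v = (Δx·cos θ + Δy·sin θ)/dt = -0.2500

v = -0.2500, ω = 0.0000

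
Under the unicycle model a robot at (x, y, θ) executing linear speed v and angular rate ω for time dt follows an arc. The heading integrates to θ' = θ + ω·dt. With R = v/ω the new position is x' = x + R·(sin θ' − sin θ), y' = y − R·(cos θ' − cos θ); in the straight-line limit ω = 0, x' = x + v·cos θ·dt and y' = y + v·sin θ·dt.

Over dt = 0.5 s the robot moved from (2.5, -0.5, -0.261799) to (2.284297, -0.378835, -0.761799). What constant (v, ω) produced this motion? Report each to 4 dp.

v = -0.5000, ω = -1.0000

Δθ = -0.761799 − -0.261799 = -0.500000
ω = Δθ/dt = -0.500000/0.5 = -1.0000
R = Δx/(sin θ' − sin θ) = 0.5000
v = R·ω = 0.5000·-1.0000 = -0.5000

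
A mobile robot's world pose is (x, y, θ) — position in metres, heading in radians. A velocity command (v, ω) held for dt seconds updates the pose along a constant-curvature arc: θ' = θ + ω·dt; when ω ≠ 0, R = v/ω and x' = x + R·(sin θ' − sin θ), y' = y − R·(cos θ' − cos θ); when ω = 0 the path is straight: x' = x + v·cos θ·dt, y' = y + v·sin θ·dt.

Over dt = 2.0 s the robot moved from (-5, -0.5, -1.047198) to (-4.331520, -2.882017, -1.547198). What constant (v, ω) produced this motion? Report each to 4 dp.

v = 1.2500, ω = -0.2500

Δθ = -1.547198 − -1.047198 = -0.500000
ω = Δθ/dt = -0.500000/2.0 = -0.2500
R = −Δy/(cos θ' − cos θ) = -5.0000
v = R·ω = -5.0000·-0.2500 = 1.2500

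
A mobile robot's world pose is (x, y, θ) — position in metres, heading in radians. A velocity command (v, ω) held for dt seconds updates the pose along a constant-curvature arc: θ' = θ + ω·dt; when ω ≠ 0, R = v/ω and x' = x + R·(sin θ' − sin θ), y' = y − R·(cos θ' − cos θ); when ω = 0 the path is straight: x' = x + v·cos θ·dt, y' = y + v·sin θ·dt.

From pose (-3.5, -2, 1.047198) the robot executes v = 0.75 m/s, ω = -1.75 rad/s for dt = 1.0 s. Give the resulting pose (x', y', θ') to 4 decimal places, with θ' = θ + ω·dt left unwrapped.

θ' = 1.0472 + -1.75·1.0 = -0.7028
R = v/ω = 0.75/-1.75 = -0.4286
x' = -3.5 + -0.4286·(sin -0.7028 − sin 1.0472) = -2.8518
y' = -2 − -0.4286·(cos -0.7028 − cos 1.0472) = -1.8873

(-2.8518, -1.8873, -0.7028)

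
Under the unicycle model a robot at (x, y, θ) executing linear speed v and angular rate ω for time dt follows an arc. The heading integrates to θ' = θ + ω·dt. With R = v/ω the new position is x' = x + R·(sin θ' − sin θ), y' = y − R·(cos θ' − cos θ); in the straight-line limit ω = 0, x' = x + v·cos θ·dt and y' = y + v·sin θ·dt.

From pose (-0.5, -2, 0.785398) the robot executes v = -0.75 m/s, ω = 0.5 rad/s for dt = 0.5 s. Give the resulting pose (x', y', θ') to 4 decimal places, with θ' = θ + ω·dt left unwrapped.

(-0.7294, -2.2954, 1.0354)

θ' = 0.7854 + 0.5·0.5 = 1.0354
R = v/ω = -0.75/0.5 = -1.5000
x' = -0.5 + -1.5000·(sin 1.0354 − sin 0.7854) = -0.7294
y' = -2 − -1.5000·(cos 1.0354 − cos 0.7854) = -2.2954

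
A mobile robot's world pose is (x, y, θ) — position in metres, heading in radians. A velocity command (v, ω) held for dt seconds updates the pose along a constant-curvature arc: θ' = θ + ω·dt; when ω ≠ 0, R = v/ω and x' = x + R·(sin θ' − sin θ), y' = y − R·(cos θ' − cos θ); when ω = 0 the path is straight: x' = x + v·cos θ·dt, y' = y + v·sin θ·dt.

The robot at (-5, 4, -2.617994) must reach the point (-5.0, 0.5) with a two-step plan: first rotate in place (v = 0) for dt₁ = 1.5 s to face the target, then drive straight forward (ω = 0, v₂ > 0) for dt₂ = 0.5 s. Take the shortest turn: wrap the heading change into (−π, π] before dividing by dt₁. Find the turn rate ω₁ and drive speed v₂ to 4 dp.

ω₁ = 0.6981, v₂ = 7.0000

heading to target = atan2(0.5−4, -5−-5) = -1.5708
Δθ = wrap(-1.5708 − -2.6180) = 1.0472; ω₁ = Δθ/dt₁ = 0.6981
distance = √((-5−-5)² + (0.5−4)²) = 3.5000; v₂ = distance/dt₂ = 7.0000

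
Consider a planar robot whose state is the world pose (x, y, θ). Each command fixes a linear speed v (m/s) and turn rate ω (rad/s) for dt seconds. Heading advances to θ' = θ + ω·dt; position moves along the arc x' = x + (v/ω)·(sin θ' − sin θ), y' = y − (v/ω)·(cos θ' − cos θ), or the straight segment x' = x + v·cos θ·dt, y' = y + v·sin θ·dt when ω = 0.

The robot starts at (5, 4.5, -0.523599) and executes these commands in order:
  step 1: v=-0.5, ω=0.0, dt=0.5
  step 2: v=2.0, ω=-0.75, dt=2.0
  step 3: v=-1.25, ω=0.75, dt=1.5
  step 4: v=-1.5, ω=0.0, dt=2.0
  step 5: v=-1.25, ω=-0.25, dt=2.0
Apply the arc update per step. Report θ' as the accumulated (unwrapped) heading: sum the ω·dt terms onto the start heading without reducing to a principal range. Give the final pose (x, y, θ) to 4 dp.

(2.7716, 7.5201, -1.3986)

step 1: θ'=-0.5236 (straight) → pose (4.7835, 4.6250, -0.5236)
step 2: θ'=-2.0236 (R=-2.6667) → pose (5.8481, 1.1490, -2.0236)
step 3: θ'=-0.8986 (R=-1.6667) → pose (5.6535, 2.9160, -0.8986)
step 4: θ'=-0.8986 (straight) → pose (3.7854, 5.2633, -0.8986)
step 5: θ'=-1.3986 (R=5.0000) → pose (2.7716, 7.5201, -1.3986)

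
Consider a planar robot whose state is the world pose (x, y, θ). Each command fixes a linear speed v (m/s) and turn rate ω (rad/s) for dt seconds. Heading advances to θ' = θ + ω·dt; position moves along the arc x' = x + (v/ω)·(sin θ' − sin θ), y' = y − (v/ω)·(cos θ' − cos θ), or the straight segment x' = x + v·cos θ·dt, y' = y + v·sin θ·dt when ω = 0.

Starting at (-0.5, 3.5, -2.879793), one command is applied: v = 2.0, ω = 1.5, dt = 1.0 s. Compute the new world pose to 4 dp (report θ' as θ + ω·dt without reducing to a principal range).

(-1.4640, 1.9590, -1.3798)

θ' = -2.8798 + 1.5·1.0 = -1.3798
R = v/ω = 2.0/1.5 = 1.3333
x' = -0.5 + 1.3333·(sin -1.3798 − sin -2.8798) = -1.4640
y' = 3.5 − 1.3333·(cos -1.3798 − cos -2.8798) = 1.9590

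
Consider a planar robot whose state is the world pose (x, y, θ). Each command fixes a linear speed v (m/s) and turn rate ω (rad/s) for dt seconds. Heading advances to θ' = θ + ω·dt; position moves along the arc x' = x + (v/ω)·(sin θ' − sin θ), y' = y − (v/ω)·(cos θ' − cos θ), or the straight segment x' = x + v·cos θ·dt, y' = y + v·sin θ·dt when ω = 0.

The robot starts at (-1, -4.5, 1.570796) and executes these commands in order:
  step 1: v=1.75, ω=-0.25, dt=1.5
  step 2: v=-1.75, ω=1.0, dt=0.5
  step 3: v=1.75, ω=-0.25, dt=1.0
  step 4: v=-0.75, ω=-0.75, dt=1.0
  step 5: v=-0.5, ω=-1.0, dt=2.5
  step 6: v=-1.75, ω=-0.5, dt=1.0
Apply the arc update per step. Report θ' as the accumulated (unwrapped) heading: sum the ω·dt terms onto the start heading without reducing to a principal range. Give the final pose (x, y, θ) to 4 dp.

(-0.9747, 0.3401, -2.3042)

step 1: θ'=1.1958 (R=-7.0000) → pose (-0.5136, -1.9361, 1.1958)
step 2: θ'=1.6958 (R=-1.7500) → pose (-0.6215, -2.7953, 1.6958)
step 3: θ'=1.4458 (R=-7.0000) → pose (-0.6215, -1.0498, 1.4458)
step 4: θ'=0.6958 (R=1.0000) → pose (-0.9727, -1.6927, 0.6958)
step 5: θ'=-1.8042 (R=0.5000) → pose (-1.7797, -1.1933, -1.8042)
step 6: θ'=-2.3042 (R=3.5000) → pose (-0.9747, 0.3401, -2.3042)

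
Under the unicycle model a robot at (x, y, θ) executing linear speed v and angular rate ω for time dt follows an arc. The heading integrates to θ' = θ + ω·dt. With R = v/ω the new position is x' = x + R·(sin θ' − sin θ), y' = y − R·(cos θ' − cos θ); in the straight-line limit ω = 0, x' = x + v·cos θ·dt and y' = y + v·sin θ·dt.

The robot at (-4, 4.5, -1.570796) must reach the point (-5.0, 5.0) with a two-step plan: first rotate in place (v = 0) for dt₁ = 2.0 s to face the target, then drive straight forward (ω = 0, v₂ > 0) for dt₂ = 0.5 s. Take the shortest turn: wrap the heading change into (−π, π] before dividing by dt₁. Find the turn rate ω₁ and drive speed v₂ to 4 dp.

heading to target = atan2(5−4.5, -5−-4) = 2.6779
Δθ = wrap(2.6779 − -1.5708) = -2.0344; ω₁ = Δθ/dt₁ = -1.0172
distance = √((-5−-4)² + (5−4.5)²) = 1.1180; v₂ = distance/dt₂ = 2.2361

ω₁ = -1.0172, v₂ = 2.2361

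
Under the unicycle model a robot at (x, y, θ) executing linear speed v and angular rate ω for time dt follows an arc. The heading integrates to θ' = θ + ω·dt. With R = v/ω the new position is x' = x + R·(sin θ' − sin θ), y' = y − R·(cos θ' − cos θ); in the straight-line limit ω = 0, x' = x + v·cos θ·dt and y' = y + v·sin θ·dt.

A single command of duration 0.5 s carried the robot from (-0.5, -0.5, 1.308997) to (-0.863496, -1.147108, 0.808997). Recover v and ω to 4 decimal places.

Δθ = 0.808997 − 1.308997 = -0.500000
ω = Δθ/dt = -0.500000/0.5 = -1.0000
R = −Δy/(cos θ' − cos θ) = 1.5000
v = R·ω = 1.5000·-1.0000 = -1.5000

v = -1.5000, ω = -1.0000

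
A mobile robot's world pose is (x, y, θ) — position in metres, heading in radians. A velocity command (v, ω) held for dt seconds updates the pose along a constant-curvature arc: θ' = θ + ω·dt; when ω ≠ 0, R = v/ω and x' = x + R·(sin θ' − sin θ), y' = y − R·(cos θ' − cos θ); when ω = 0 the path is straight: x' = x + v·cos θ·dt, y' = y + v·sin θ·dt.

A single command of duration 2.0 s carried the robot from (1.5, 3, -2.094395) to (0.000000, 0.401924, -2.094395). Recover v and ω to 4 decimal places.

v = 1.5000, ω = 0.0000

Δθ = -2.094395 − -2.094395 = 0.000000
ω = Δθ/dt = 0.000000/2.0 = 0.0000
ω = 0 → v = (Δx·cos θ + Δy·sin θ)/dt = 1.5000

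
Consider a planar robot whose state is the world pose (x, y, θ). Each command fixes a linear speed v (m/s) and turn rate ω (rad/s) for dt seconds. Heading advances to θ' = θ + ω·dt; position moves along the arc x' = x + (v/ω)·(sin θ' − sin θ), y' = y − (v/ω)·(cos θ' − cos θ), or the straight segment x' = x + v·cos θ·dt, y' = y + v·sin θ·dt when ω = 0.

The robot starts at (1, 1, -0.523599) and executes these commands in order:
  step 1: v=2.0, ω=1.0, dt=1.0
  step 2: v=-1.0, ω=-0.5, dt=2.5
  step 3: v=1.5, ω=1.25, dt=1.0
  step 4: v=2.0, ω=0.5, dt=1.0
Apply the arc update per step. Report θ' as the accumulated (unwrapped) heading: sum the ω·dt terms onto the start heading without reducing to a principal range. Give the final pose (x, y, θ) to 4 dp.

step 1: θ'=0.4764 (R=2.0000) → pose (2.9172, 0.9547, 0.4764)
step 2: θ'=-0.7736 (R=2.0000) → pose (0.6026, 1.3012, -0.7736)
step 3: θ'=0.4764 (R=1.2000) → pose (1.9913, 1.0933, 0.4764)
step 4: θ'=0.9764 (R=4.0000) → pose (3.4709, 2.4079, 0.9764)

(3.4709, 2.4079, 0.9764)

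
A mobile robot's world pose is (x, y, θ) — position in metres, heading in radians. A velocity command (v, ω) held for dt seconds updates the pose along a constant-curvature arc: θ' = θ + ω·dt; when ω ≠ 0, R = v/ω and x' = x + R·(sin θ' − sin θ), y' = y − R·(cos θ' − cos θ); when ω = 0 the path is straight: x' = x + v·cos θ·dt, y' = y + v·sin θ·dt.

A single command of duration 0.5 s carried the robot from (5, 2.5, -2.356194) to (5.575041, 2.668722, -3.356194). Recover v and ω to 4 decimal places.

v = -1.2500, ω = -2.0000

Δθ = -3.356194 − -2.356194 = -1.000000
ω = Δθ/dt = -1.000000/0.5 = -2.0000
R = Δx/(sin θ' − sin θ) = 0.6250
v = R·ω = 0.6250·-2.0000 = -1.2500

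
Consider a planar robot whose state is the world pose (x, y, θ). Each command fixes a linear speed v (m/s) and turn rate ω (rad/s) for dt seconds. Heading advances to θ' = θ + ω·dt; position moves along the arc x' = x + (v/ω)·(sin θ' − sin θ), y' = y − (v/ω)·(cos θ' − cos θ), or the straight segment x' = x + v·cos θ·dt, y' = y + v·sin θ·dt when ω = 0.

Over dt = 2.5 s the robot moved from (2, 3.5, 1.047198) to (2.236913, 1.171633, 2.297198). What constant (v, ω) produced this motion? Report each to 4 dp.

Δθ = 2.297198 − 1.047198 = 1.250000
ω = Δθ/dt = 1.250000/2.5 = 0.5000
R = −Δy/(cos θ' − cos θ) = -2.0000
v = R·ω = -2.0000·0.5000 = -1.0000

v = -1.0000, ω = 0.5000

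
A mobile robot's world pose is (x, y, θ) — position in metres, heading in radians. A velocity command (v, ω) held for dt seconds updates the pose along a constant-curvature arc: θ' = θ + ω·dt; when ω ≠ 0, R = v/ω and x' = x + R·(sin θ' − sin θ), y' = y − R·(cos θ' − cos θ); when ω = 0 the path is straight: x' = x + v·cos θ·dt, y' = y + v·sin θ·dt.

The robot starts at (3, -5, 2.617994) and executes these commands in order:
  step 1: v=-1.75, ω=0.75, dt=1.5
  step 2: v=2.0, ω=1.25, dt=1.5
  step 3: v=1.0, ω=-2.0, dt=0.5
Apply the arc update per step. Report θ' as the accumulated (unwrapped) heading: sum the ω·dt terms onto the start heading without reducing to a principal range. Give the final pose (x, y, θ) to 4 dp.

(5.5938, -7.9219, 4.6180)

step 1: θ'=3.7430 (R=-2.3333) → pose (5.4869, -4.9032, 3.7430)
step 2: θ'=5.6180 (R=1.6000) → pose (5.4046, -7.4814, 5.6180)
step 3: θ'=4.6180 (R=-0.5000) → pose (5.5938, -7.9219, 4.6180)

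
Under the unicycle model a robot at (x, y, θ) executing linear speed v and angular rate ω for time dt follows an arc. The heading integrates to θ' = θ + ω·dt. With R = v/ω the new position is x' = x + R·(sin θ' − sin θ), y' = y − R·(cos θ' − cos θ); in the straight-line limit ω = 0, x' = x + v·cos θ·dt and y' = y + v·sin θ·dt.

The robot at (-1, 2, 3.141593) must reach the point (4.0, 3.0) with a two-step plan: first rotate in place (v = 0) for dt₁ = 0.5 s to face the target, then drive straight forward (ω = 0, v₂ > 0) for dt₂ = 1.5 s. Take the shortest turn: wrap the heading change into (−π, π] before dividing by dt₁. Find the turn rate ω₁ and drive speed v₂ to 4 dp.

ω₁ = -5.8884, v₂ = 3.3993

heading to target = atan2(3−2, 4−-1) = 0.1974
Δθ = wrap(0.1974 − 3.1416) = -2.9442; ω₁ = Δθ/dt₁ = -5.8884
distance = √((4−-1)² + (3−2)²) = 5.0990; v₂ = distance/dt₂ = 3.3993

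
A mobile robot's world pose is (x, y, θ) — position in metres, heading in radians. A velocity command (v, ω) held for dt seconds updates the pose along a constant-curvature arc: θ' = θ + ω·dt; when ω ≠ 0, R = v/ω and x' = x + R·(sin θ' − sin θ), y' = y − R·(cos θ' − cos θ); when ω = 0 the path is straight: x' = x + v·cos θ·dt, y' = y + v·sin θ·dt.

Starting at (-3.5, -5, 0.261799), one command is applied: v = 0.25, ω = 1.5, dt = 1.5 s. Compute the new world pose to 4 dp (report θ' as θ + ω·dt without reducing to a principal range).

(-3.4450, -4.7043, 2.5118)

θ' = 0.2618 + 1.5·1.5 = 2.5118
R = v/ω = 0.25/1.5 = 0.1667
x' = -3.5 + 0.1667·(sin 2.5118 − sin 0.2618) = -3.4450
y' = -5 − 0.1667·(cos 2.5118 − cos 0.2618) = -4.7043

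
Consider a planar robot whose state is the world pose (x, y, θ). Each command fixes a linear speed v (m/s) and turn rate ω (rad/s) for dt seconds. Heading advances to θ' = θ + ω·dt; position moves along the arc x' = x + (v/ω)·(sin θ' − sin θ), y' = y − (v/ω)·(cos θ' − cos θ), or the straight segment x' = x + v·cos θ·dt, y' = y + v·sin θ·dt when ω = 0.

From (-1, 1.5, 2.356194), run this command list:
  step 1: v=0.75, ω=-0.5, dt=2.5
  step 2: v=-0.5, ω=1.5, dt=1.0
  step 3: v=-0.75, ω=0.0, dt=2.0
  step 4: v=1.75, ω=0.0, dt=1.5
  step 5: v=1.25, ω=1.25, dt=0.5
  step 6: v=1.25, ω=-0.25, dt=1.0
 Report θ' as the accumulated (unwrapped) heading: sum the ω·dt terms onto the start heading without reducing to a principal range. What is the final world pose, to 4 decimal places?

step 1: θ'=1.1062 (R=-1.5000) → pose (-1.2803, 3.2328, 1.1062)
step 2: θ'=2.6062 (R=-0.3333) → pose (-1.1524, 2.7967, 2.6062)
step 3: θ'=2.6062 (straight) → pose (0.1377, 2.0314, 2.6062)
step 4: θ'=2.6062 (straight) → pose (-2.1200, 3.3707, 2.6062)
step 5: θ'=3.2312 (R=1.0000) → pose (-2.7196, 3.5066, 3.2312)
step 6: θ'=2.9812 (R=-5.0000) → pose (-3.9656, 3.5507, 2.9812)

(-3.9656, 3.5507, 2.9812)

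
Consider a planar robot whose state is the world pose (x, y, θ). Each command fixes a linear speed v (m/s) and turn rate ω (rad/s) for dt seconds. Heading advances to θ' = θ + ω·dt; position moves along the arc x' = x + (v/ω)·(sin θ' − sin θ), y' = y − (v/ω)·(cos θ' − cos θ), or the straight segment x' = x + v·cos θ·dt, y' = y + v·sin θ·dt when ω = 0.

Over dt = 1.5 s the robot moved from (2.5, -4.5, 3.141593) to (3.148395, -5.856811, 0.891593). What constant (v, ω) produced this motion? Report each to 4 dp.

Δθ = 0.891593 − 3.141593 = -2.250000
ω = Δθ/dt = -2.250000/1.5 = -1.5000
R = −Δy/(cos θ' − cos θ) = 0.8333
v = R·ω = 0.8333·-1.5000 = -1.2500

v = -1.2500, ω = -1.5000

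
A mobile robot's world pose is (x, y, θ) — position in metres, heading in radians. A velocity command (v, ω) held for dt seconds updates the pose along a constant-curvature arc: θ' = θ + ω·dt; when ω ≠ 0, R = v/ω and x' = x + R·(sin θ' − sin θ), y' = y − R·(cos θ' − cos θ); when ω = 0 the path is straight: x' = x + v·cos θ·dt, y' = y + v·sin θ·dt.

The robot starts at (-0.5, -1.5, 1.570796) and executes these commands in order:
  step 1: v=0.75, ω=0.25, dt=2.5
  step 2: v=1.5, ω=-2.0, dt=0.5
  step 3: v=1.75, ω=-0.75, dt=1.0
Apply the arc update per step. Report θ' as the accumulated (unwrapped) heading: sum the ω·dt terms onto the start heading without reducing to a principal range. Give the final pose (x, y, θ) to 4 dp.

step 1: θ'=2.1958 (R=3.0000) → pose (-1.0671, 0.2553, 2.1958)
step 2: θ'=1.1958 (R=-0.7500) → pose (-1.1568, 0.9688, 1.1958)
step 3: θ'=0.4458 (R=-2.3333) → pose (0.0083, 2.2195, 0.4458)

(0.0083, 2.2195, 0.4458)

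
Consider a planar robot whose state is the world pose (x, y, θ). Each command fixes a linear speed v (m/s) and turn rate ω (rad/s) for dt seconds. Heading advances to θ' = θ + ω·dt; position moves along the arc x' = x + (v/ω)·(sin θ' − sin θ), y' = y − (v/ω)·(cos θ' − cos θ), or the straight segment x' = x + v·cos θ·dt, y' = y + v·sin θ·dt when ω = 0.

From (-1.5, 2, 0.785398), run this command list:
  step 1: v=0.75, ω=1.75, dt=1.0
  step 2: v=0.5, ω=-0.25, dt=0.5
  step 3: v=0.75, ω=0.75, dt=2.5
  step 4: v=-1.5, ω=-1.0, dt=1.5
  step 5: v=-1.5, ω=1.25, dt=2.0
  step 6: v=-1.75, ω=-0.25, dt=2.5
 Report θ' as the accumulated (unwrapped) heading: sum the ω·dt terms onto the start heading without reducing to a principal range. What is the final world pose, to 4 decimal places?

step 1: θ'=2.5354 (R=0.4286) → pose (-1.5589, 2.6553, 2.5354)
step 2: θ'=2.4104 (R=-2.0000) → pose (-1.7549, 2.8101, 2.4104)
step 3: θ'=4.2854 (R=1.0000) → pose (-3.3329, 2.4799, 4.2854)
step 4: θ'=2.7854 (R=1.5000) → pose (-1.4445, 3.2645, 2.7854)
step 5: θ'=5.2854 (R=-1.2000) → pose (-0.0177, 5.0398, 5.2854)
step 6: θ'=4.6604 (R=7.0000) → pose (-1.1263, 9.1987, 4.6604)

(-1.1263, 9.1987, 4.6604)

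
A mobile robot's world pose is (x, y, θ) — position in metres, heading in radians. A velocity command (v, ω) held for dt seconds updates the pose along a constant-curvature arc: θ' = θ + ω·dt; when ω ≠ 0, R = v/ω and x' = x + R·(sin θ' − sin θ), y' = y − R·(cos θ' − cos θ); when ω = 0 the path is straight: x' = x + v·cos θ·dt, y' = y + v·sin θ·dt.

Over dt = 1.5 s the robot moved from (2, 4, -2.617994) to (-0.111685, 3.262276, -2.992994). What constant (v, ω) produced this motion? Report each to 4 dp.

v = 1.5000, ω = -0.2500

Δθ = -2.992994 − -2.617994 = -0.375000
ω = Δθ/dt = -0.375000/1.5 = -0.2500
R = Δx/(sin θ' − sin θ) = -6.0000
v = R·ω = -6.0000·-0.2500 = 1.5000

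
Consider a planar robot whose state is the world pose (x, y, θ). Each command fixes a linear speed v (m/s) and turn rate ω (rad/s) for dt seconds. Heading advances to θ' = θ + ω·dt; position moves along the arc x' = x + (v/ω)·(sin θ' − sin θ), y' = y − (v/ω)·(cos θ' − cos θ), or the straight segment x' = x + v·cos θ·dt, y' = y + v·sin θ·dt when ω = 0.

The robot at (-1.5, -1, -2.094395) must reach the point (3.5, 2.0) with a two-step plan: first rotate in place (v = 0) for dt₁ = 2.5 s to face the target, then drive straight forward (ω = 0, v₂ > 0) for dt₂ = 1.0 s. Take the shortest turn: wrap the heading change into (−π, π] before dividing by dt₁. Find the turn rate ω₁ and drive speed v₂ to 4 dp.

heading to target = atan2(2−-1, 3.5−-1.5) = 0.5404
Δθ = wrap(0.5404 − -2.0944) = 2.6348; ω₁ = Δθ/dt₁ = 1.0539
distance = √((3.5−-1.5)² + (2−-1)²) = 5.8310; v₂ = distance/dt₂ = 5.8310

ω₁ = 1.0539, v₂ = 5.8310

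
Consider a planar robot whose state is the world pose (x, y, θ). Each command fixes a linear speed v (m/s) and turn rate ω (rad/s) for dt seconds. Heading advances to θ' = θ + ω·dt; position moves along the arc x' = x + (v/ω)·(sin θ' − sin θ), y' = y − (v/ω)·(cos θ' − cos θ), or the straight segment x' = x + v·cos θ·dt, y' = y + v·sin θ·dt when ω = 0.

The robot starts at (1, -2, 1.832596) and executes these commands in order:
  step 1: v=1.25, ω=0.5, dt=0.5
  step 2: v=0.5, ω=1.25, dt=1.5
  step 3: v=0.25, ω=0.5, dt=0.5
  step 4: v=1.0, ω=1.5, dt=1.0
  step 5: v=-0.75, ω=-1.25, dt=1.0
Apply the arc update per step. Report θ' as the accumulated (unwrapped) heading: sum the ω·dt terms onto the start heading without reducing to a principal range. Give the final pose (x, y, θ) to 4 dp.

(0.0179, -1.6724, 4.4576)

step 1: θ'=2.0826 (R=2.5000) → pose (0.7648, -1.4227, 2.0826)
step 2: θ'=3.9576 (R=0.4000) → pose (0.1247, -1.3445, 3.9576)
step 3: θ'=4.2076 (R=0.5000) → pose (0.0513, -1.4453, 4.2076)
step 4: θ'=5.7076 (R=0.6667) → pose (0.2719, -2.3269, 5.7076)
step 5: θ'=4.4576 (R=0.6000) → pose (0.0179, -1.6724, 4.4576)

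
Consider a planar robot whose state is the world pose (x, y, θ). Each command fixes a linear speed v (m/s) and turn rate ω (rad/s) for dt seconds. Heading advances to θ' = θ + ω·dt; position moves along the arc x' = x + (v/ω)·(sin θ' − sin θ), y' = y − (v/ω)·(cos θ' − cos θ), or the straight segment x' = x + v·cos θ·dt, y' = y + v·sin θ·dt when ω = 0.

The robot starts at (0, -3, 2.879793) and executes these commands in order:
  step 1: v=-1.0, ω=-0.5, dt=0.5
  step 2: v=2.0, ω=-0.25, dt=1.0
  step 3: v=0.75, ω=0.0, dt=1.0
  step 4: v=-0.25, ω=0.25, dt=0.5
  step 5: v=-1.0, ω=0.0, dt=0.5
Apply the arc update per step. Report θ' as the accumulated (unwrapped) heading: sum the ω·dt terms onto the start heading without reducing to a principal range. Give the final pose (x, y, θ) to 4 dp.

step 1: θ'=2.6298 (R=2.0000) → pose (0.4619, -3.1881, 2.6298)
step 2: θ'=2.3798 (R=-8.0000) → pose (-1.1420, -2.0020, 2.3798)
step 3: θ'=2.3798 (straight) → pose (-1.6847, -1.4843, 2.3798)
step 4: θ'=2.5048 (R=-1.0000) → pose (-1.5891, -1.5647, 2.5048)
step 5: θ'=2.5048 (straight) → pose (-1.1871, -1.8620, 2.5048)

(-1.1871, -1.8620, 2.5048)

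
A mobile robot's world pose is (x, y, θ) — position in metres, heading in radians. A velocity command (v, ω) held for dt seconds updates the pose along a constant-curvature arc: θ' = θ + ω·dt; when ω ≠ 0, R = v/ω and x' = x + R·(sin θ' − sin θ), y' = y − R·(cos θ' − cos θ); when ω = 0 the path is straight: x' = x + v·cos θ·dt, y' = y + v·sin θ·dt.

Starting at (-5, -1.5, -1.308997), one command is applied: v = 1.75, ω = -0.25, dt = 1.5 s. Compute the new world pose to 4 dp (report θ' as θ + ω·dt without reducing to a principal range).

(-4.8063, -4.1024, -1.6840)

θ' = -1.3090 + -0.25·1.5 = -1.6840
R = v/ω = 1.75/-0.25 = -7.0000
x' = -5 + -7.0000·(sin -1.6840 − sin -1.3090) = -4.8063
y' = -1.5 − -7.0000·(cos -1.6840 − cos -1.3090) = -4.1024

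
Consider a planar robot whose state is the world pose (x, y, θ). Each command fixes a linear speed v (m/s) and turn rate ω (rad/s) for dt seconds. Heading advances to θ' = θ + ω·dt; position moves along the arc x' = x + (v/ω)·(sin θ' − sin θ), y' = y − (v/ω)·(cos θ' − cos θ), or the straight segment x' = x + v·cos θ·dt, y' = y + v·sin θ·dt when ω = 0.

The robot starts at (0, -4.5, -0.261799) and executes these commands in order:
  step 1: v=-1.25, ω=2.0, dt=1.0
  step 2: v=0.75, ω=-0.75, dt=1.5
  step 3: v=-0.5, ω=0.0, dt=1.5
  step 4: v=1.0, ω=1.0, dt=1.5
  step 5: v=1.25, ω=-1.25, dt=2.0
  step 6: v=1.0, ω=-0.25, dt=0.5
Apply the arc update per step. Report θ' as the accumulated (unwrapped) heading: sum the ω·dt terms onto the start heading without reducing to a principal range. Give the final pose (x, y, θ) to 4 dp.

step 1: θ'=1.7382 (R=-0.6250) → pose (-0.7780, -5.2078, 1.7382)
step 2: θ'=0.6132 (R=-1.0000) → pose (-0.3675, -4.2234, 0.6132)
step 3: θ'=0.6132 (straight) → pose (-0.9808, -4.6550, 0.6132)
step 4: θ'=2.1132 (R=1.0000) → pose (-0.6999, -3.3210, 2.1132)
step 5: θ'=-0.3868 (R=-1.0000) → pose (0.5338, -1.8787, -0.3868)
step 6: θ'=-0.5118 (R=-4.0000) → pose (0.9839, -2.0957, -0.5118)

(0.9839, -2.0957, -0.5118)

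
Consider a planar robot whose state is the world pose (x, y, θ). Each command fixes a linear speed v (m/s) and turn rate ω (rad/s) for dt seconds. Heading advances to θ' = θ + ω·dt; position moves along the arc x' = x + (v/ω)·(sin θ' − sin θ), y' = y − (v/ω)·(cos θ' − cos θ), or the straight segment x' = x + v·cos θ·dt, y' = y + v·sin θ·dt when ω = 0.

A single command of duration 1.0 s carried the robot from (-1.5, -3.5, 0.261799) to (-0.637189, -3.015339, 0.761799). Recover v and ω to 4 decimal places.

Δθ = 0.761799 − 0.261799 = 0.500000
ω = Δθ/dt = 0.500000/1.0 = 0.5000
R = Δx/(sin θ' − sin θ) = 2.0000
v = R·ω = 2.0000·0.5000 = 1.0000

v = 1.0000, ω = 0.5000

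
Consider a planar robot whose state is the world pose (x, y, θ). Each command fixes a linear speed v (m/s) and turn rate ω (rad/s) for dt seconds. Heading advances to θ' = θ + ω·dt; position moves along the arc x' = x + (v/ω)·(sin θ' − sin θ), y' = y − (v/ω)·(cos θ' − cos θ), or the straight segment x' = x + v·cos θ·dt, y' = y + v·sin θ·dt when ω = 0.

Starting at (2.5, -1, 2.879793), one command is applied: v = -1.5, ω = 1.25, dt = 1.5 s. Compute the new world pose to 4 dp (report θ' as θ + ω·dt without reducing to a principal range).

θ' = 2.8798 + 1.25·1.5 = 4.7548
R = v/ω = -1.5/1.25 = -1.2000
x' = 2.5 + -1.2000·(sin 4.7548 − sin 2.8798) = 4.0095
y' = -1 − -1.2000·(cos 4.7548 − cos 2.8798) = 0.2100

(4.0095, 0.2100, 4.7548)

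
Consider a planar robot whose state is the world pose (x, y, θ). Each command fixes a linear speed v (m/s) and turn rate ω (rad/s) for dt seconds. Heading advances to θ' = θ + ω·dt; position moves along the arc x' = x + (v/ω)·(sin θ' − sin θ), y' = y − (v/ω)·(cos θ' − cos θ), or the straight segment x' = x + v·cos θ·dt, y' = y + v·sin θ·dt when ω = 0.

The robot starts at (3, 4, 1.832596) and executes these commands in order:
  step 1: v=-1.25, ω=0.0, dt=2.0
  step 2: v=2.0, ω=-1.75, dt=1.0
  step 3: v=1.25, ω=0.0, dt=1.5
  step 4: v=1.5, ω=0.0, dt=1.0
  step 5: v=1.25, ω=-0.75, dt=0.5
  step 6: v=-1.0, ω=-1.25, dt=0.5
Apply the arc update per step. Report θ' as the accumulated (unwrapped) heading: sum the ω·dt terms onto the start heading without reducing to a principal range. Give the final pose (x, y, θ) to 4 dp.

(8.2335, 3.5131, -0.9174)

step 1: θ'=1.8326 (straight) → pose (3.6470, 1.5852, 1.8326)
step 2: θ'=0.0826 (R=-1.1429) → pose (4.6567, 3.0199, 0.0826)
step 3: θ'=0.0826 (straight) → pose (6.5253, 3.1746, 0.0826)
step 4: θ'=0.0826 (straight) → pose (8.0202, 3.2984, 0.0826)
step 5: θ'=-0.2924 (R=-1.6667) → pose (8.6381, 3.2333, -0.2924)
step 6: θ'=-0.9174 (R=0.8000) → pose (8.2335, 3.5131, -0.9174)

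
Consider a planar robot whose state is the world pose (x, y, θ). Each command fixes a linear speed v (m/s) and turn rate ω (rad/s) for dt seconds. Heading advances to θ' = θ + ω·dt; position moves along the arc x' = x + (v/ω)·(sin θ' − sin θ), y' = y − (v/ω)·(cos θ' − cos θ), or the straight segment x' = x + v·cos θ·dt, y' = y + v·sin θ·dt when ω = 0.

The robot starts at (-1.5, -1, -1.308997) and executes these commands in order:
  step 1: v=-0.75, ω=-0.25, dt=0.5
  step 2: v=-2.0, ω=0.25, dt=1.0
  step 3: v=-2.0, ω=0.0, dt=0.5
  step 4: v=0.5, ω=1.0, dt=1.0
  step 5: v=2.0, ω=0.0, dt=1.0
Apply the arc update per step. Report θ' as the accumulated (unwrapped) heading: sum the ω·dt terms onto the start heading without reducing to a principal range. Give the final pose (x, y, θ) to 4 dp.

(-0.1299, 1.5514, -0.1840)

step 1: θ'=-1.4340 (R=3.0000) → pose (-1.5742, -0.6327, -1.4340)
step 2: θ'=-1.1840 (R=-8.0000) → pose (-2.0905, 1.2942, -1.1840)
step 3: θ'=-1.1840 (straight) → pose (-2.4677, 2.2203, -1.1840)
step 4: θ'=-0.1840 (R=0.5000) → pose (-2.0961, 1.9173, -0.1840)
step 5: θ'=-0.1840 (straight) → pose (-0.1299, 1.5514, -0.1840)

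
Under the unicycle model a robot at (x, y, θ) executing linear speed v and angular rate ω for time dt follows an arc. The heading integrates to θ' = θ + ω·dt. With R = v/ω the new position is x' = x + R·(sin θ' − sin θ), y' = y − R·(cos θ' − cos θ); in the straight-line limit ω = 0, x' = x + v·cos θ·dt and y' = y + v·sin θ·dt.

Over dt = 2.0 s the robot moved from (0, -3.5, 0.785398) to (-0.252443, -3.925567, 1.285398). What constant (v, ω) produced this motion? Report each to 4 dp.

Δθ = 1.285398 − 0.785398 = 0.500000
ω = Δθ/dt = 0.500000/2.0 = 0.2500
R = −Δy/(cos θ' − cos θ) = -1.0000
v = R·ω = -1.0000·0.2500 = -0.2500

v = -0.2500, ω = 0.2500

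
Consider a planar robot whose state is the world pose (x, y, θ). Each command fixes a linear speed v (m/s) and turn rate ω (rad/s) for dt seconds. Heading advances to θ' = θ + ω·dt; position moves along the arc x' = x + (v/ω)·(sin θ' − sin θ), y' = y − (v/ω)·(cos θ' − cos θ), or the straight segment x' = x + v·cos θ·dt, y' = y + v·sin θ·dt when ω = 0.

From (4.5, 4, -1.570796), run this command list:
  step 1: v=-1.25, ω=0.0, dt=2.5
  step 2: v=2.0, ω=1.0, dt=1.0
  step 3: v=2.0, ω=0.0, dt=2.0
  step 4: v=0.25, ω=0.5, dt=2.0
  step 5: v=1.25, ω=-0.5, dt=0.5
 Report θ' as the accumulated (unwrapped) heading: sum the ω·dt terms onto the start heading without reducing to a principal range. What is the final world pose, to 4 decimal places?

(9.8583, 3.4337, 0.1792)

step 1: θ'=-1.5708 (straight) → pose (4.5000, 7.1250, -1.5708)
step 2: θ'=-0.5708 (R=2.0000) → pose (5.4194, 5.4421, -0.5708)
step 3: θ'=-0.5708 (straight) → pose (8.7853, 3.2809, -0.5708)
step 4: θ'=0.4292 (R=0.5000) → pose (9.2635, 3.2469, 0.4292)
step 5: θ'=0.1792 (R=-2.5000) → pose (9.8583, 3.4337, 0.1792)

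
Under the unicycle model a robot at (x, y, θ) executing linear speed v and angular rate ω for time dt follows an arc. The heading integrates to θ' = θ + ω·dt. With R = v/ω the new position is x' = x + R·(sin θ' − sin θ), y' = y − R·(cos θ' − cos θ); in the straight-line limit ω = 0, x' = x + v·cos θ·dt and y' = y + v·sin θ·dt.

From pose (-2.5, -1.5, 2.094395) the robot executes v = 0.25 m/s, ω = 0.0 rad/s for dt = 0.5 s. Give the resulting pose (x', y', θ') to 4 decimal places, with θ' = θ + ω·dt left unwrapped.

θ' = 2.0944 + 0.0·0.5 = 2.0944
ω = 0 → straight: x' = -2.5 + 0.25·cos(2.0944)·0.5 = -2.5625
y' = -1.5 + 0.25·sin(2.0944)·0.5 = -1.3917

(-2.5625, -1.3917, 2.0944)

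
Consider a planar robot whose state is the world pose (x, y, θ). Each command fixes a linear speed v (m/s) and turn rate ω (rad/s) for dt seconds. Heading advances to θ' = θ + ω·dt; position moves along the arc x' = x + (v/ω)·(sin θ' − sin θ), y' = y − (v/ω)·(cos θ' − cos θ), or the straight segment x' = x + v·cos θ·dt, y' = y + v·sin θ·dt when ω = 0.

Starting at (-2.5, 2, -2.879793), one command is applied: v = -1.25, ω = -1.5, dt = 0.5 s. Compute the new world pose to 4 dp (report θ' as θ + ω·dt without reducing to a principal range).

θ' = -2.8798 + -1.5·0.5 = -3.6298
R = v/ω = -1.25/-1.5 = 0.8333
x' = -2.5 + 0.8333·(sin -3.6298 − sin -2.8798) = -1.8935
y' = 2 − 0.8333·(cos -3.6298 − cos -2.8798) = 1.9310

(-1.8935, 1.9310, -3.6298)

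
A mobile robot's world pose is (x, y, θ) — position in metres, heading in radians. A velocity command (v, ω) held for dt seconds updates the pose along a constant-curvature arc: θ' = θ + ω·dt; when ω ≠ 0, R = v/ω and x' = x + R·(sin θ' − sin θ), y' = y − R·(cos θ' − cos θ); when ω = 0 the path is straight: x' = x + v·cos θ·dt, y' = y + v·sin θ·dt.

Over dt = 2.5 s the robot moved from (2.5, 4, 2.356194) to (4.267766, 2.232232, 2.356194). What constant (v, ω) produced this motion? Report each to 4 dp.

v = -1.0000, ω = 0.0000

Δθ = 2.356194 − 2.356194 = 0.000000
ω = Δθ/dt = 0.000000/2.5 = 0.0000
ω = 0 → v = (Δx·cos θ + Δy·sin θ)/dt = -1.0000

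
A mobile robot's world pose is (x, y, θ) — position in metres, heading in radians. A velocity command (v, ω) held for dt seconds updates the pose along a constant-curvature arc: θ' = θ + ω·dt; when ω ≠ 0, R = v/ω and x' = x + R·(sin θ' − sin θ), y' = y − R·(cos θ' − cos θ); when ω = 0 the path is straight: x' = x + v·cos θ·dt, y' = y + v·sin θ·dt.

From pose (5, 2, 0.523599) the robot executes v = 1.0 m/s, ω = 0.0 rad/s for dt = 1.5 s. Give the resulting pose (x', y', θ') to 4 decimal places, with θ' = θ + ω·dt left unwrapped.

θ' = 0.5236 + 0.0·1.5 = 0.5236
ω = 0 → straight: x' = 5 + 1.0·cos(0.5236)·1.5 = 6.2990
y' = 2 + 1.0·sin(0.5236)·1.5 = 2.7500

(6.2990, 2.7500, 0.5236)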